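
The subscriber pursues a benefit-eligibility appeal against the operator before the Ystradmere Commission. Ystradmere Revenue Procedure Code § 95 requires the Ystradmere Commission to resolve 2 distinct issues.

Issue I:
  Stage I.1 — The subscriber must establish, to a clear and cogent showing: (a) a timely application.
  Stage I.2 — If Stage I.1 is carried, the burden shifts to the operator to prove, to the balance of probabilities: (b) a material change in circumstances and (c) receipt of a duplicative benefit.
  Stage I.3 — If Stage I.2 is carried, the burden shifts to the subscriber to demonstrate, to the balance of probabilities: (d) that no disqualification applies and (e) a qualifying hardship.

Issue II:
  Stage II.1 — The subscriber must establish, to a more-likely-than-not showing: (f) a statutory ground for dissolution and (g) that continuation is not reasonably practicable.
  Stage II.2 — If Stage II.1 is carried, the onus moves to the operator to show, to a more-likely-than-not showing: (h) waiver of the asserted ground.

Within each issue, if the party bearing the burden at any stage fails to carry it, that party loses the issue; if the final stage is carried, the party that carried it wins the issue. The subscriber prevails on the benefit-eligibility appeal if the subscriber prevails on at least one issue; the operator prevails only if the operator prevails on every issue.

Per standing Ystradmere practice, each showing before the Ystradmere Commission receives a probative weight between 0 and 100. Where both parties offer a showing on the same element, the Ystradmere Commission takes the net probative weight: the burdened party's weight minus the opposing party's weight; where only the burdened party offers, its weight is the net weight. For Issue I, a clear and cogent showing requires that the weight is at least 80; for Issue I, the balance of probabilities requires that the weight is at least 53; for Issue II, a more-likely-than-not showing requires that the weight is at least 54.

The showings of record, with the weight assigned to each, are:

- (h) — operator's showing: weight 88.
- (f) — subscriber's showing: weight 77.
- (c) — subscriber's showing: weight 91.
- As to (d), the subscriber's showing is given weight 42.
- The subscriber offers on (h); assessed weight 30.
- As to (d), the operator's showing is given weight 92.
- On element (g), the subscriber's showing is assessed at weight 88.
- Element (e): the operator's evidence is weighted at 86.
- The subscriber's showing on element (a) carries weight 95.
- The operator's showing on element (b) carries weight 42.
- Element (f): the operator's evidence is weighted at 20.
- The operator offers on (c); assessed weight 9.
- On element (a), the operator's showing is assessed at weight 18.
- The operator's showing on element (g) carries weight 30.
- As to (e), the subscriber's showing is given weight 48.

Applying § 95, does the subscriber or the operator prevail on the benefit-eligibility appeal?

— Issue I —
Stage I.1 — burden on subscriber; standard: a clear and cogent showing (weight is at least 80).
    (a): 95 − 18 = 77 < 80 [not met]
  Not every element is met, so the subscriber fails to carry Stage I.1.
The analysis ends at Stage I.1; the operator prevails on this issue.
— Issue II —
At Stage II.1 the subscriber must meet a more-likely-than-not showing (weight is at least 54): on (f) the weight is 77 less the opposing 20 gives net 57, which does reach 54, so (f) meets the standard; on (g) the weight is 88 less the opposing 30 gives net 58, which does reach 54, so (g) meets the standard.
  The subscriber carries Stage II.1; the operator now bears the burden.
At Stage II.2 the operator must meet a more-likely-than-not showing (weight is at least 54): on (h) the weight is 88 less the opposing 30 gives net 58, which does reach 54, so (h) meets the standard.
  Stage II.2 carried; the final stage is satisfied.
With every stage satisfied, the operator prevails on this issue.
Per-issue: Issue I → operator; Issue II → operator. The subscriber must prevail on at least one issue; overall, the operator prevails.

operator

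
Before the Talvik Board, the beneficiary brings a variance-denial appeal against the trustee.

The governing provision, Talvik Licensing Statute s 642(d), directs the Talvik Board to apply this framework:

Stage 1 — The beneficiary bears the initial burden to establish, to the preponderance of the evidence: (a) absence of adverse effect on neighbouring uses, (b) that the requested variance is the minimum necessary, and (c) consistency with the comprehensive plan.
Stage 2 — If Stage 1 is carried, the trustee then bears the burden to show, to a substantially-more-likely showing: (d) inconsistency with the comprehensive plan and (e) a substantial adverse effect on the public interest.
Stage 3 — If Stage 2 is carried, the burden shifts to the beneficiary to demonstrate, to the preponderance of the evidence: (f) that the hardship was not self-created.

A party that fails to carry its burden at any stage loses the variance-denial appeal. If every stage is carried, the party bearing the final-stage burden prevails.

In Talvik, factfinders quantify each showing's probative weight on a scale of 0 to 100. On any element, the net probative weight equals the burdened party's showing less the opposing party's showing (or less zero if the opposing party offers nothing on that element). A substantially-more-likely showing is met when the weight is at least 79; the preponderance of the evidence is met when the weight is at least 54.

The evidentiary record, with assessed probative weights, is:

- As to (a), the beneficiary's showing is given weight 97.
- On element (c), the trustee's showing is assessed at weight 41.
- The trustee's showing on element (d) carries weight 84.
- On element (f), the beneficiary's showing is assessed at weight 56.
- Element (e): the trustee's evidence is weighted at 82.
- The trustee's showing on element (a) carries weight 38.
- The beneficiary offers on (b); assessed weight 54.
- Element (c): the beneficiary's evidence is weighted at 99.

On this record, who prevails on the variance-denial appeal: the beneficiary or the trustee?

Stage 1 — burden on beneficiary; standard: the preponderance of the evidence (weight is at least 54).
    (a): 97 − 38 = 59 ≥ 54 [met]
    (b): 54 ≥ 54 [met]
    (c): 99 − 41 = 58 ≥ 54 [met]
  Stage 1 carried; the burden shifts to the trustee.
Stage 2 — burden on trustee; standard: a substantially-more-likely showing (weight is at least 79).
    (d): 84 ≥ 79 [met]
    (e): 82 ≥ 79 [met]
  The trustee carries Stage 2; the beneficiary now bears the burden.
Stage 3 — burden on beneficiary; standard: the preponderance of the evidence (weight is at least 54).
    (f): 56 ≥ 54 [met]
  All elements met at the final stage.
All stages carried — the beneficiary prevails.

beneficiary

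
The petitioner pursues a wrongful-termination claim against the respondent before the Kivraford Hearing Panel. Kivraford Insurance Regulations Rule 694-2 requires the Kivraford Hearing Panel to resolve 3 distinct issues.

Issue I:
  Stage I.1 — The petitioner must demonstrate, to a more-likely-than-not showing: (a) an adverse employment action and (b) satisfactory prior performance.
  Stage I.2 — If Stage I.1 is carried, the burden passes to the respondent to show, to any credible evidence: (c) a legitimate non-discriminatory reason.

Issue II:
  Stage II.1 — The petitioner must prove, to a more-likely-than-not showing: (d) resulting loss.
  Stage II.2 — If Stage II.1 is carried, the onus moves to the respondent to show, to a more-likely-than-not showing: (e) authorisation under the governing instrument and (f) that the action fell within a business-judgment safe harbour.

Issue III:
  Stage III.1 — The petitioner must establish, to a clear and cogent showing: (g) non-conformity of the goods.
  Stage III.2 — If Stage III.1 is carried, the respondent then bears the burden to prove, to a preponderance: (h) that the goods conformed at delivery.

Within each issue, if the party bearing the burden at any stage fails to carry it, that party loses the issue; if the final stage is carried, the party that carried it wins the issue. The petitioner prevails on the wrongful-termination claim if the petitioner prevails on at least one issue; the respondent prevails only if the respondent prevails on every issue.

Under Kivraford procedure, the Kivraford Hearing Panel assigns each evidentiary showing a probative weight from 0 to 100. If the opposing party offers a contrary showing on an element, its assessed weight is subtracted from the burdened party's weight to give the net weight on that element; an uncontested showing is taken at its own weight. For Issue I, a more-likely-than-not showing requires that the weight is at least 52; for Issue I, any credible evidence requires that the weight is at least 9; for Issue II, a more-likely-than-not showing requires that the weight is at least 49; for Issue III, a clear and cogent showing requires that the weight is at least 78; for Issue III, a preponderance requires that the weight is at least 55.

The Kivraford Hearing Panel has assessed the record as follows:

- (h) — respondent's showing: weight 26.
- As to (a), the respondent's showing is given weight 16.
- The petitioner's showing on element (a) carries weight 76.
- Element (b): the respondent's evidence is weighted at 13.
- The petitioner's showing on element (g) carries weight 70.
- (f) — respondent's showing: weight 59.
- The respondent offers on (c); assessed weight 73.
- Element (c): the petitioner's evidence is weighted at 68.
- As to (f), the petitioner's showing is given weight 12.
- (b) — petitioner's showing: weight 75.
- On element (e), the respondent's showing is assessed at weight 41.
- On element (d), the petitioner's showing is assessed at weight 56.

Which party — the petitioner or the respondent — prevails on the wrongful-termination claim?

— Issue I —
Stage I.1 (petitioner, a more-likely-than-not showing, weight is at least 52): (a) net 76−16=60 ≥ 52 — meets; (b) net 75−13=62 ≥ 52 — meets.
  The petitioner carries Stage I.1; the respondent now bears the burden.
Stage I.2 (respondent, any credible evidence, weight is at least 9): (c) net 73−68=5 < 9 — fails.
  The respondent does not carry Stage I.2.
The petitioner prevails on this issue.
— Issue II —
Stage II.1 (petitioner, a more-likely-than-not showing, weight is at least 49): (d) 56 ≥ 49 — meets.
  Stage II.1 carried; the burden shifts to the respondent.
Stage II.2 (respondent, a more-likely-than-not showing, weight is at least 49): (e) 41 < 49 — fails; (f) net 59−12=47 < 49 — fails.
  The respondent does not carry Stage II.2.
The analysis ends at Stage II.2; the petitioner prevails on this issue.
— Issue III —
Stage III.1 — burden on petitioner; standard: a clear and cogent showing (weight is at least 78).
    (g): 70 < 78 [not met]
  The petitioner does not carry Stage III.1.
The respondent prevails on this issue.
Per-issue: Issue I → petitioner; Issue II → petitioner; Issue III → respondent. The petitioner must prevail on at least one issue; overall, the petitioner prevails.

petitioner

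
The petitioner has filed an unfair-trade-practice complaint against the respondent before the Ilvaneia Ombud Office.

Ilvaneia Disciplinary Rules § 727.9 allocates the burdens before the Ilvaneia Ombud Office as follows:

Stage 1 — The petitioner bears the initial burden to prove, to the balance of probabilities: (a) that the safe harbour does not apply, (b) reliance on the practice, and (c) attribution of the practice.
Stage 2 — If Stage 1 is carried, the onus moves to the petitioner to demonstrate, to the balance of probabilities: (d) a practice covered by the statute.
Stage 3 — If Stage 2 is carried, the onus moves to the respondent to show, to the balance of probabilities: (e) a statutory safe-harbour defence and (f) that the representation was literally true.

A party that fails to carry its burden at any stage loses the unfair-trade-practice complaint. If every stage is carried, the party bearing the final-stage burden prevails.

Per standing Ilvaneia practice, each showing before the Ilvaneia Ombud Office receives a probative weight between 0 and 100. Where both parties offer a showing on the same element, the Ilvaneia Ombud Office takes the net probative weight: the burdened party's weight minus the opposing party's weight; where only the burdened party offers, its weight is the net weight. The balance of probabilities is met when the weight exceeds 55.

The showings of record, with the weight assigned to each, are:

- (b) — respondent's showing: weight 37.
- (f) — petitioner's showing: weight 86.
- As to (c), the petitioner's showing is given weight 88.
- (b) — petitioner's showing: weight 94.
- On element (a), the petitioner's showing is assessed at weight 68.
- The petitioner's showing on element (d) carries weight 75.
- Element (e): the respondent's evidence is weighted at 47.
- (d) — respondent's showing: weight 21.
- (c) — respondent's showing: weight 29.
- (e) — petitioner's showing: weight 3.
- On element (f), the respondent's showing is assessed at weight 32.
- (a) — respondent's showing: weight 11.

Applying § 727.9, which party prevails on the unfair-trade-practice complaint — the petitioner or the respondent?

At Stage 1 the petitioner must meet the balance of probabilities (weight exceeds 55): on (a) the weight is 68 less the opposing 11 gives net 57, > 55, so (a) meets the standard; on (b) the weight is 94 less the opposing 37 gives net 57, > 55, so (b) meets the standard; on (c) the weight is 88 less the opposing 29 gives net 59, which does exceed 55, so (c) meets the standard.
  Stage 1 is satisfied; the petitioner continues to bear the burden.
At Stage 2 the petitioner must meet the balance of probabilities (weight exceeds 55): on (d) the weight is 75 less the opposing 21 gives net 54, which does not exceed 55, so (d) does not meet the standard.
  The petitioner does not carry Stage 2.
The respondent prevails.

respondent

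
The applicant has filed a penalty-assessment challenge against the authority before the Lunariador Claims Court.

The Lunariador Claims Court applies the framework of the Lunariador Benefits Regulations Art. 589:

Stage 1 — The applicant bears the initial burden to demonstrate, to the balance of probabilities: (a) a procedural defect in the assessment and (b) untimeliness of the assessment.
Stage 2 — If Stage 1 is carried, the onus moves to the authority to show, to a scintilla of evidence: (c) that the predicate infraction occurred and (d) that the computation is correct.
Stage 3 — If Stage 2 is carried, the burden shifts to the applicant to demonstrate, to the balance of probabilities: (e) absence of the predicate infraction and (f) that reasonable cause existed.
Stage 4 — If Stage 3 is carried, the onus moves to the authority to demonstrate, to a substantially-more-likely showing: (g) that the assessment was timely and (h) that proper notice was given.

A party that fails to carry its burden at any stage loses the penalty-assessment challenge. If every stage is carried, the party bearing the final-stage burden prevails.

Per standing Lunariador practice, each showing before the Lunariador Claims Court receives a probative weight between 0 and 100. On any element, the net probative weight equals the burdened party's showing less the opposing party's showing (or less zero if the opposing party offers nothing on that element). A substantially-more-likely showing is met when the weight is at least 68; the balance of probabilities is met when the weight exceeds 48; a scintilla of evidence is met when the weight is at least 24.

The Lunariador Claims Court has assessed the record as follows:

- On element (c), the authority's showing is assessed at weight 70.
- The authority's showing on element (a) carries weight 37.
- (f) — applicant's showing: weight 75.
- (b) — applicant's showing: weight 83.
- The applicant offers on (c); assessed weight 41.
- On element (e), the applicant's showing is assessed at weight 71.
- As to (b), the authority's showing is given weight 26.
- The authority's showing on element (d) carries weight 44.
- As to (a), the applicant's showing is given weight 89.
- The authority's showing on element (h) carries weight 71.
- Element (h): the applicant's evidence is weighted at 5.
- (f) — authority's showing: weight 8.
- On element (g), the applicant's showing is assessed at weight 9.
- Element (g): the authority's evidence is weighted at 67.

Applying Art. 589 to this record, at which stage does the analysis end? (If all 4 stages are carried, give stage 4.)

stage 4

Stage 1 — burden on applicant; standard: the balance of probabilities (weight exceeds 48).
    (a): 89 − 37 = 52 > 48 [met]
    (b): 83 − 26 = 57 > 48 [met]
  The applicant carries Stage 1; the authority now bears the burden.
Stage 2 — burden on authority; standard: a scintilla of evidence (weight is at least 24).
    (c): 70 − 41 = 29 ≥ 24 [met]
    (d): 44 ≥ 24 [met]
  All elements met. The burden passes to the applicant.
Stage 3 — burden on applicant; standard: the balance of probabilities (weight exceeds 48).
    (e): 71 > 48 [met]
    (f): 75 − 8 = 67 > 48 [met]
  Stage 3 carried; the burden shifts to the authority.
Stage 4 — burden on authority; standard: a substantially-more-likely showing (weight is at least 68).
    (g): 67 − 9 = 58 < 68 [not met]
    (h): 71 − 5 = 66 < 68 [not met]
  Stage 4 not carried; the authority fails its burden.
The analysis ends at Stage 4; the applicant prevails.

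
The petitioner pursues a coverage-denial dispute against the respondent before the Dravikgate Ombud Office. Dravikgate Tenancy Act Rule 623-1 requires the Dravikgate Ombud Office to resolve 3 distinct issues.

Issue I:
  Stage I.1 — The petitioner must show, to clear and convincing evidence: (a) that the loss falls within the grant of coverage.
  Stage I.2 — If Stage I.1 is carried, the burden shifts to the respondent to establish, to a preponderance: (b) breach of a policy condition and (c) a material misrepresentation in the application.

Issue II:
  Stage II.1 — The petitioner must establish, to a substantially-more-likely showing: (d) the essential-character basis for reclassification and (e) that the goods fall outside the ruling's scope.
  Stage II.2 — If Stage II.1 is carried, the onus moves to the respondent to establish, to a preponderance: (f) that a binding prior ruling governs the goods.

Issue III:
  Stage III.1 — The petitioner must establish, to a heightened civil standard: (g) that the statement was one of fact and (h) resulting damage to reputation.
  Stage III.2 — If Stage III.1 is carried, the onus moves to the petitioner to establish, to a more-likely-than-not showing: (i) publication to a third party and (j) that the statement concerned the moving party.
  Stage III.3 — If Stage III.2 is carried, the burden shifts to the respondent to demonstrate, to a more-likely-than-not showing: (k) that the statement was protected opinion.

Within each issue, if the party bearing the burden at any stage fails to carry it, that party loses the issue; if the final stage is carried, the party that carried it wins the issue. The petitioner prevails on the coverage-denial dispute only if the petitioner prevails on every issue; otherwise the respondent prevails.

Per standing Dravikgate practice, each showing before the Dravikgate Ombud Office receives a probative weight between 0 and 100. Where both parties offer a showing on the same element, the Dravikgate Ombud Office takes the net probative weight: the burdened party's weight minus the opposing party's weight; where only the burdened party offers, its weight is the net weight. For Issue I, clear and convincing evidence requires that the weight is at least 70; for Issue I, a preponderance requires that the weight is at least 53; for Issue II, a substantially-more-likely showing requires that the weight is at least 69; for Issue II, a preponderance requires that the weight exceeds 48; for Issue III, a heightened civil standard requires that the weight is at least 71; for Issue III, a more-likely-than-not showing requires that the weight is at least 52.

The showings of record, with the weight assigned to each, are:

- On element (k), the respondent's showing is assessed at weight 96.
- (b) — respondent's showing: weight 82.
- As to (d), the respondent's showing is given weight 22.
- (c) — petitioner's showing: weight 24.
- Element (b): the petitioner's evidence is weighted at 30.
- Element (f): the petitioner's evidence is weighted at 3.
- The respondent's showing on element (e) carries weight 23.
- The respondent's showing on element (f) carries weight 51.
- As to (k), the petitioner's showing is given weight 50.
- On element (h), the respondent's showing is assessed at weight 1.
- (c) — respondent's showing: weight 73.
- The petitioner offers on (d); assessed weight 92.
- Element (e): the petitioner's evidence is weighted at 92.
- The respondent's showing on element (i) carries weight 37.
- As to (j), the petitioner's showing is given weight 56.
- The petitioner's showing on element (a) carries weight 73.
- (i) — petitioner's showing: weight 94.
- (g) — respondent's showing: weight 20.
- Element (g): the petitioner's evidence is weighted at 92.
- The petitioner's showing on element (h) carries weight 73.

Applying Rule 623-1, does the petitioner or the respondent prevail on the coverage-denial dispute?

— Issue I —
At Stage I.1 the petitioner must meet clear and convincing evidence (weight is at least 70): on (a) the weight is 73, which does reach 70, so (a) meets the standard.
  The petitioner carries Stage I.1; the respondent now bears the burden.
At Stage I.2 the respondent must meet a preponderance (weight is at least 53): on (b) the weight is 82 less the opposing 30 gives net 52, which does not reach 53, so (b) does not meet the standard; on (c) the weight is 73 less the opposing 24 gives net 49, < 53, so (c) does not meet the standard.
  Not every element is met, so the respondent fails to carry Stage I.2.
The analysis ends at Stage I.2; the petitioner prevails on this issue.
— Issue II —
Stage II.1 (petitioner, a substantially-more-likely showing, weight is at least 69): (d) net 92−22=70 ≥ 69 — meets; (e) net 92−23=69 ≥ 69 — meets.
  Stage II.1 carried; the burden shifts to the respondent.
Stage II.2 (respondent, a preponderance, weight exceeds 48): (f) net 51−3=48 ≤ 48 — fails.
  Stage II.2 not carried; the respondent fails its burden.
The analysis ends at Stage II.2; the petitioner prevails on this issue.
— Issue III —
Stage III.1 — burden on petitioner; standard: a heightened civil standard (weight is at least 71).
    (g): 92 − 20 = 72 ≥ 71 [met]
    (h): 73 − 1 = 72 ≥ 71 [met]
  Stage III.1 is satisfied; the petitioner continues to bear the burden.
Stage III.2 — burden on petitioner; standard: a more-likely-than-not showing (weight is at least 52).
    (i): 94 − 37 = 57 ≥ 52 [met]
    (j): 56 ≥ 52 [met]
  Stage III.2 is satisfied; the onus moves to the respondent.
Stage III.3 — burden on respondent; standard: a more-likely-than-not showing (weight is at least 52).
    (k): 96 − 50 = 46 < 52 [not met]
  The respondent does not carry Stage III.3.
So the petitioner prevails on this issue.
Per-issue: Issue I → petitioner; Issue II → petitioner; Issue III → petitioner. The petitioner must prevail on every issue; overall, the petitioner prevails.

petitioner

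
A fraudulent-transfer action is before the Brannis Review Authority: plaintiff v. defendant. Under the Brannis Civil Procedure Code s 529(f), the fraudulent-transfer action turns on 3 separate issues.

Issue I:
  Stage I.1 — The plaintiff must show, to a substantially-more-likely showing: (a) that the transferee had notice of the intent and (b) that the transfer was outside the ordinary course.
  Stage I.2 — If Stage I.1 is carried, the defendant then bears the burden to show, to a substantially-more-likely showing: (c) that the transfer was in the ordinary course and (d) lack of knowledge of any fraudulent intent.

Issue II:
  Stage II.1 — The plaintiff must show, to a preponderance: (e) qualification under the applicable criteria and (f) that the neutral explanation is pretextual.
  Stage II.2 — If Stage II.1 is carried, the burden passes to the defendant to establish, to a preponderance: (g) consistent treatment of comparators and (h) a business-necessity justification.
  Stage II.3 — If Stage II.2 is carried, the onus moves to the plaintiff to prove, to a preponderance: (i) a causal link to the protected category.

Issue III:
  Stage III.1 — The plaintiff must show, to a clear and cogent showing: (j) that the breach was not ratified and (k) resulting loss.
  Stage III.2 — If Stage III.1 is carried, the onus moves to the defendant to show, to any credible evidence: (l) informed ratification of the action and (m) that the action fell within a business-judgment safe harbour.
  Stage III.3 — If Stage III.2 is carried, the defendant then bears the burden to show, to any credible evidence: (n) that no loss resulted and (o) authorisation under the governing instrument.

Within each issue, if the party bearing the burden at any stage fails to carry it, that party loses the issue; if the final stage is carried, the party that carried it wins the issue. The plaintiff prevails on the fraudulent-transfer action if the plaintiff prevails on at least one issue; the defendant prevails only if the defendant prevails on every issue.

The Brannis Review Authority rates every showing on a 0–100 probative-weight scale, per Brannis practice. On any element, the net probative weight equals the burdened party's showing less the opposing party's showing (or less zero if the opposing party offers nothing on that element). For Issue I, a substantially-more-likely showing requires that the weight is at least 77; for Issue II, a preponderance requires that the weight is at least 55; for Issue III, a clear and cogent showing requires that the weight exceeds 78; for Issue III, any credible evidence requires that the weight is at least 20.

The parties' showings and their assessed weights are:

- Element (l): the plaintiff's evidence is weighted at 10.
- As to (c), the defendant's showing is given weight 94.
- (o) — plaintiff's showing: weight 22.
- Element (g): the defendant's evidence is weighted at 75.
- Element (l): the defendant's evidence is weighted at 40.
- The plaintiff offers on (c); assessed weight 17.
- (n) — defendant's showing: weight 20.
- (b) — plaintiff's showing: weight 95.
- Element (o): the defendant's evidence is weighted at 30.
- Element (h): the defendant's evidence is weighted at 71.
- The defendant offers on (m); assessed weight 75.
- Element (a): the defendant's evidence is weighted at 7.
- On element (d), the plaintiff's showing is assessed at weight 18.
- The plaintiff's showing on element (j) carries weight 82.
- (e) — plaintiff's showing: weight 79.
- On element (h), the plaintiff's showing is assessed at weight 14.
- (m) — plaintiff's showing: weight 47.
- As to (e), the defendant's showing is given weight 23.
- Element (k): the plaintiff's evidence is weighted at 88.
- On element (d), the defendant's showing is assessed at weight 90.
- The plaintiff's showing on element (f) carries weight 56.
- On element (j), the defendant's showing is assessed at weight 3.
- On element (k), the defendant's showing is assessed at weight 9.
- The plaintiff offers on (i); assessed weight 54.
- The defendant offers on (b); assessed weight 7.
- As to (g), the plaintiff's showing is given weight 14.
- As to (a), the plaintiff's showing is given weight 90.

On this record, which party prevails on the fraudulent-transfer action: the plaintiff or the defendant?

plaintiff

— Issue I —
Stage I.1 (plaintiff, a substantially-more-likely showing, weight is at least 77): (a) net 90−7=83 ≥ 77 — meets; (b) net 95−7=88 ≥ 77 — meets.
  Stage I.1 is satisfied; the onus moves to the defendant.
Stage I.2 (defendant, a substantially-more-likely showing, weight is at least 77): (c) net 94−17=77 ≥ 77 — meets; (d) net 90−18=72 < 77 — fails.
  Not every element is met, so the defendant fails to carry Stage I.2.
The analysis ends at Stage I.2; the plaintiff prevails on this issue.
— Issue II —
Stage II.1 (plaintiff, a preponderance, weight is at least 55): (e) net 79−23=56 ≥ 55 — meets; (f) 56 ≥ 55 — meets.
  All elements met. The burden passes to the defendant.
Stage II.2 (defendant, a preponderance, weight is at least 55): (g) net 75−14=61 ≥ 55 — meets; (h) net 71−14=57 ≥ 55 — meets.
  The defendant carries Stage II.2; the plaintiff now bears the burden.
Stage II.3 (plaintiff, a preponderance, weight is at least 55): (i) 54 < 55 — fails.
  The plaintiff does not carry Stage II.3.
So the defendant prevails on this issue.
— Issue III —
At Stage III.1 the plaintiff must meet a clear and cogent showing (weight exceeds 78): on (j) the weight is 82 less the opposing 3 gives net 79, > 78, so (j) meets the standard; on (k) the weight is 88 less the opposing 9 gives net 79, > 78, so (k) meets the standard.
  Stage III.1 is satisfied; the onus moves to the defendant.
At Stage III.2 the defendant must meet any credible evidence (weight is at least 20): on (l) the weight is 40 less the opposing 10 gives net 30, which does reach 20, so (l) meets the standard; on (m) the weight is 75 less the opposing 47 gives net 28, ≥ 20, so (m) meets the standard.
  Stage III.2 is satisfied; the defendant continues to bear the burden.
At Stage III.3 the defendant must meet any credible evidence (weight is at least 20): on (n) the weight is 20, which does reach 20, so (n) meets the standard; on (o) the weight is 30 less the opposing 22 gives net 8, < 20, so (o) does not meet the standard.
  Stage III.3 not carried; the defendant fails its burden.
The analysis ends at Stage III.3; the plaintiff prevails on this issue.
Per-issue: Issue I → plaintiff; Issue II → defendant; Issue III → plaintiff. The plaintiff must prevail on at least one issue; overall, the plaintiff prevails.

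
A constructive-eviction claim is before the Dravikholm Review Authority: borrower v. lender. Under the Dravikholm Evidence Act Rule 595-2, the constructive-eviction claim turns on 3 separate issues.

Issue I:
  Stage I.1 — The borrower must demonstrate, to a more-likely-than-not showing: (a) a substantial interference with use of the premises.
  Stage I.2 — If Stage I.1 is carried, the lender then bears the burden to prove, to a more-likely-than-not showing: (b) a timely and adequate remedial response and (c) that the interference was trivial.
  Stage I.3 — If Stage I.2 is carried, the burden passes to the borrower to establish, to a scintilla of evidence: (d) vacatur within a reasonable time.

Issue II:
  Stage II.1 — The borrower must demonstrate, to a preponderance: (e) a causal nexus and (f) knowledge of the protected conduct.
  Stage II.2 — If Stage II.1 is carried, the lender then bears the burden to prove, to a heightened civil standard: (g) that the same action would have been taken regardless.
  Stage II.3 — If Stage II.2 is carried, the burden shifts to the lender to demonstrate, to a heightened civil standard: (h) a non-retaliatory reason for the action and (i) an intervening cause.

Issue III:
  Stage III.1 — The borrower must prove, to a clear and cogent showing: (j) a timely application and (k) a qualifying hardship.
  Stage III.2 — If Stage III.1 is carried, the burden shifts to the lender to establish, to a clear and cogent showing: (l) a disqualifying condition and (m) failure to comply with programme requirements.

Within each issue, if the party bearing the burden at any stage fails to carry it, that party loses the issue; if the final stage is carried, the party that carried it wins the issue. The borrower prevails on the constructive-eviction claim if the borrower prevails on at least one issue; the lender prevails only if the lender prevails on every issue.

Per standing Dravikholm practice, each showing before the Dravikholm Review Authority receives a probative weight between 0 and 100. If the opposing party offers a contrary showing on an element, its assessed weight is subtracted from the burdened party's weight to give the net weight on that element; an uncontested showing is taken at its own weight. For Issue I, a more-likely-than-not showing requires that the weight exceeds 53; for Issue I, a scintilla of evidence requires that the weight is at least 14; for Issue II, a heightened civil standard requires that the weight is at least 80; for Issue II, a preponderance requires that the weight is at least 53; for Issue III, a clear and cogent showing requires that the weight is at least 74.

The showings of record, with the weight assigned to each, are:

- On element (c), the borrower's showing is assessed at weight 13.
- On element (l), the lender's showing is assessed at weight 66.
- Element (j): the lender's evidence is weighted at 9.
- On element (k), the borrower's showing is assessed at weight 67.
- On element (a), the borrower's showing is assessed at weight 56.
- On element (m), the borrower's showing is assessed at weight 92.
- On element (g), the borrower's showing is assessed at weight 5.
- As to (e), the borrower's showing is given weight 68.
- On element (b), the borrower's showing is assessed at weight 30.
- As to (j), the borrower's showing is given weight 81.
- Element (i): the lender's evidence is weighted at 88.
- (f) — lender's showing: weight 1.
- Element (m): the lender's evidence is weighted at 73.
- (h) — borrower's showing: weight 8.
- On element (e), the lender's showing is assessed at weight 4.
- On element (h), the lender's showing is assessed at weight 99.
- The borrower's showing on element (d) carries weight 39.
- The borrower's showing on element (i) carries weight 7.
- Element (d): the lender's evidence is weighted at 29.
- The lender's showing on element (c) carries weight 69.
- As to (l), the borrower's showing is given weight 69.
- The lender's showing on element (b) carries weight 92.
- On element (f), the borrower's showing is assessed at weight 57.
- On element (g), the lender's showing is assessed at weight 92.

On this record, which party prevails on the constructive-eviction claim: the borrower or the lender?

— Issue I —
Stage I.1 — burden on borrower; standard: a more-likely-than-not showing (weight exceeds 53).
    (a): 56 > 53 [met]
  All elements met. The burden passes to the lender.
Stage I.2 — burden on lender; standard: a more-likely-than-not showing (weight exceeds 53).
    (b): 92 − 30 = 62 > 53 [met]
    (c): 69 − 13 = 56 > 53 [met]
  All elements met. The burden passes to the borrower.
Stage I.3 — burden on borrower; standard: a scintilla of evidence (weight is at least 14).
    (d): 39 − 29 = 10 < 14 [not met]
  Stage I.3 not carried; the borrower fails its burden.
So the lender prevails on this issue.
— Issue II —
Stage II.1 (borrower, a preponderance, weight is at least 53): (e) net 68−4=64 ≥ 53 — meets; (f) net 57−1=56 ≥ 53 — meets.
  The borrower carries Stage II.1; the lender now bears the burden.
Stage II.2 (lender, a heightened civil standard, weight is at least 80): (g) net 92−5=87 ≥ 80 — meets.
  All elements met. The lender retains the burden for Stage II.3.
Stage II.3 (lender, a heightened civil standard, weight is at least 80): (h) net 99−8=91 ≥ 80 — meets; (i) net 88−7=81 ≥ 80 — meets.
  The lender carries the last stage.
All stages carried — the lender prevails on this issue.
— Issue III —
Stage III.1 — burden on borrower; standard: a clear and cogent showing (weight is at least 74).
    (j): 81 − 9 = 72 < 74 [not met]
    (k): 67 < 74 [not met]
  The borrower does not carry Stage III.1.
The lender prevails on this issue.
Per-issue: Issue I → lender; Issue II → lender; Issue III → lender. The borrower must prevail on at least one issue; overall, the lender prevails.

lender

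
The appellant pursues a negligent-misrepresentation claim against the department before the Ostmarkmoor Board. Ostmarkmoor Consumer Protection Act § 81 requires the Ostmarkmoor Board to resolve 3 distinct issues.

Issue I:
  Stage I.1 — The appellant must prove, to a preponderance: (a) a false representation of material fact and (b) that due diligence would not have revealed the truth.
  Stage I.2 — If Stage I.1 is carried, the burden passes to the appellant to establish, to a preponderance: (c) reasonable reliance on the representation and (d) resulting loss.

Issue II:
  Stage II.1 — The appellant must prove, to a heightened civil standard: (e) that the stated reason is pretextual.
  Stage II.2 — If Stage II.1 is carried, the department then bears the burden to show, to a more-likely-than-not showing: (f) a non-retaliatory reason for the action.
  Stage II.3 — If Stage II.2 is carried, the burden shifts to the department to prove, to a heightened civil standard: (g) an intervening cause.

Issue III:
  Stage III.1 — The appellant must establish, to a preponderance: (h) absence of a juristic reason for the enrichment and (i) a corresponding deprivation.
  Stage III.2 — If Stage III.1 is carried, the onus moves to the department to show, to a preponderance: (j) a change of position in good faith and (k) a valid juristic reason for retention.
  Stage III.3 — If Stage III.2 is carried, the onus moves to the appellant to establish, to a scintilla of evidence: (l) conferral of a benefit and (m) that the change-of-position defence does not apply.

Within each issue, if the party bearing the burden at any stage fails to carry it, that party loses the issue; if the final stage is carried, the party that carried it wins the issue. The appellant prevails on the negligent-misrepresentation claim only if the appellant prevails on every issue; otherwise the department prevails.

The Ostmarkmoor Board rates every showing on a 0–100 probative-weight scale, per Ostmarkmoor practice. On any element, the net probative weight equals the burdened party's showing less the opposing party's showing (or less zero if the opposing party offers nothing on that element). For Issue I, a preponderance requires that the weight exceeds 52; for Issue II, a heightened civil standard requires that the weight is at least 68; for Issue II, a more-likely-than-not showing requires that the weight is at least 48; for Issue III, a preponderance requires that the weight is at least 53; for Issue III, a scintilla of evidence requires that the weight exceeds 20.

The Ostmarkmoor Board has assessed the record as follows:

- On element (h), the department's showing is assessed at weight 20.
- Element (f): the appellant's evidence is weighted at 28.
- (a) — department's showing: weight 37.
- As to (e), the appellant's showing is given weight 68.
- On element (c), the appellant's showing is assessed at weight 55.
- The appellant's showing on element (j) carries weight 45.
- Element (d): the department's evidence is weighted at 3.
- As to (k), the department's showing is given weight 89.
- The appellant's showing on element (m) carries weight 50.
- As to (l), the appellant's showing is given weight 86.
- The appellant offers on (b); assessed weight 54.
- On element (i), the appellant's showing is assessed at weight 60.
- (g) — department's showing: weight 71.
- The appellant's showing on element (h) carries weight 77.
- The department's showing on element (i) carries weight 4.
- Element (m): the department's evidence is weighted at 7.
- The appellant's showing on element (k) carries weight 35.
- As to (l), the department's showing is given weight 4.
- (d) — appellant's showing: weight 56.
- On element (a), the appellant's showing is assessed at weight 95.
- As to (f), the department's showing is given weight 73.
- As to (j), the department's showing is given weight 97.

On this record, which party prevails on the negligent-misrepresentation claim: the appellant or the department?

— Issue I —
At Stage I.1 the appellant must meet a preponderance (weight exceeds 52): on (a) the weight is 95 less the opposing 37 gives net 58, > 52, so (a) meets the standard; on (b) the weight is 54, > 52, so (b) meets the standard.
  Stage I.1 carried; the burden remains with the appellant.
At Stage I.2 the appellant must meet a preponderance (weight exceeds 52): on (c) the weight is 55, > 52, so (c) meets the standard; on (d) the weight is 56 less the opposing 3 gives net 53, which does exceed 52, so (d) meets the standard.
  The appellant carries the last stage.
With every stage satisfied, the appellant prevails on this issue.
— Issue II —
Stage II.1 — burden on appellant; standard: a heightened civil standard (weight is at least 68).
    (e): 68 ≥ 68 [met]
  Stage II.1 carried; the burden shifts to the department.
Stage II.2 — burden on department; standard: a more-likely-than-not showing (weight is at least 48).
    (f): 73 − 28 = 45 < 48 [not met]
  Stage II.2 not carried; the department fails its burden.
The analysis ends at Stage II.2; the appellant prevails on this issue.
— Issue III —
Stage III.1 — burden on appellant; standard: a preponderance (weight is at least 53).
    (h): 77 − 20 = 57 ≥ 53 [met]
    (i): 60 − 4 = 56 ≥ 53 [met]
  All elements met. The burden passes to the department.
Stage III.2 — burden on department; standard: a preponderance (weight is at least 53).
    (j): 97 − 45 = 52 < 53 [not met]
    (k): 89 − 35 = 54 ≥ 53 [met]
  The department does not carry Stage III.2.
The appellant prevails on this issue.
Per-issue: Issue I → appellant; Issue II → appellant; Issue III → appellant. The appellant must prevail on every issue; overall, the appellant prevails.

appellant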